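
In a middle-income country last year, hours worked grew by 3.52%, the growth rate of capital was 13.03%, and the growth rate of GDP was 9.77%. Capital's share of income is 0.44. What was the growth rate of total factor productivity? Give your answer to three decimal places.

Total factor productivity growth was 2.066%.

Labor's share = 1 − 0.44 = 0.56.
Capital: 0.44 × 13.03 = 5.7332 pp.
Hours worked: 0.56 × 3.52 = 1.9712 pp.
TFP growth = 9.77 − 7.7044 = 2.0656%.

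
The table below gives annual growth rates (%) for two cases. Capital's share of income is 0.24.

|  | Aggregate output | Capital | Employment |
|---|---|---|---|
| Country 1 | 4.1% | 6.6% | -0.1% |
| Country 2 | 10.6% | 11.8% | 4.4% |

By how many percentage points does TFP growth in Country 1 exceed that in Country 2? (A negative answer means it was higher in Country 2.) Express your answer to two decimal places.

Labor's share = 1 − 0.24 = 0.76.
Country 1: TFP = 4.1 − 1.584 + 0.076 = 2.592%.
Country 2: TFP = 10.6 − 2.832 − 3.344 = 4.424%.
Difference = 2.592 − (4.424) = -1.832 pp.

-1.83 percentage points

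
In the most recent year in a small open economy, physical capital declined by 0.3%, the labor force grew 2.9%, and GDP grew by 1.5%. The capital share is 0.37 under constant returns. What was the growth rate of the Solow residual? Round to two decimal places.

-0.22%

Labor's share = 1 − 0.37 = 0.63.
Physical capital: 0.37 × (-0.3) = -0.111 pp.
The labor force: 0.63 × 2.9 = 1.827 pp.
TFP growth = 1.5 − 1.716 = -0.216%.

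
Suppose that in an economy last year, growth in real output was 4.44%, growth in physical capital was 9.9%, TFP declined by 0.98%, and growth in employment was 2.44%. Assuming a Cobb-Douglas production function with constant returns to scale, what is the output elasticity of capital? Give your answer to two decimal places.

gY = gA + α·gK + (1−α)·gL, so gY − gA − gL = α(gK − gL).
4.44 + 0.98 − 2.44 = α × (9.9 − 2.44).
2.98 = 7.46 α, so α = 0.3995.

0.40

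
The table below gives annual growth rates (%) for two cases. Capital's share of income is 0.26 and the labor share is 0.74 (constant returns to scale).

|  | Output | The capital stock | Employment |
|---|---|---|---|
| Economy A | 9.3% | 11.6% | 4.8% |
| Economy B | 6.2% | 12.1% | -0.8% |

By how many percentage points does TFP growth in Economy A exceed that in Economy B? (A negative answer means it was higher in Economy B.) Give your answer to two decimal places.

Labor's share = 1 − 0.26 = 0.74.
Economy A: TFP = 9.3 − 3.016 − 3.552 = 2.732%.
Economy B: TFP = 6.2 − 3.146 + 0.592 = 3.646%.
Difference = 2.732 − (3.646) = -0.914 pp.

-0.91 percentage points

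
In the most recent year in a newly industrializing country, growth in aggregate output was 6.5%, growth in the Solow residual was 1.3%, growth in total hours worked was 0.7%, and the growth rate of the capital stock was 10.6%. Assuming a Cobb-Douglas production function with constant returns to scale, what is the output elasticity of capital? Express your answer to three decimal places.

The output elasticity of capital is 0.455.

gY = gA + α·gK + (1−α)·gL, so gY − gA − gL = α(gK − gL).
6.5 − 1.3 − 0.7 = α × (10.6 − 0.7).
4.5 = 9.9 α, so α = 0.45455.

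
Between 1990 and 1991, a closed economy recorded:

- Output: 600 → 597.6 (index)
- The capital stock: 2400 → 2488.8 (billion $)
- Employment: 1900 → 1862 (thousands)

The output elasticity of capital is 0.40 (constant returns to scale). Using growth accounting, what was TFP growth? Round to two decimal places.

-0.68%

Output growth = (597.6 − 600) / 600 = -0.4%.
The capital stock growth = (2488.8 − 2400) / 2400 = 3.7%.
Employment growth = (1862 − 1900) / 1900 = -2%.
Labor's share = 1 − 0.4 = 0.6.
The capital stock: 0.4 × 3.7 = 1.48 pp.
Employment: 0.6 × (-2) = -1.2 pp.
TFP growth = -0.4 − 0.28 = -0.68%.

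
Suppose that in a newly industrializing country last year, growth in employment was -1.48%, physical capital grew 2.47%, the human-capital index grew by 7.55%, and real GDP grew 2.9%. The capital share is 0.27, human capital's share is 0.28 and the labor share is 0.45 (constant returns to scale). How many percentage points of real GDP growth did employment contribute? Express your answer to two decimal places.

-0.67

Labor's share = 1 − 0.27 − 0.28 = 0.45.
Contribution = share × growth = 0.45 × (-1.48) = -0.666 pp.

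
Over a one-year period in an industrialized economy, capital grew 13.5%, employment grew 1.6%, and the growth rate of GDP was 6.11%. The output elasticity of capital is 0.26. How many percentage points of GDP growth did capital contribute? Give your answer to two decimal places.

3.51 percentage points

Contribution = share × growth = 0.26 × 13.5 = 3.51 pp.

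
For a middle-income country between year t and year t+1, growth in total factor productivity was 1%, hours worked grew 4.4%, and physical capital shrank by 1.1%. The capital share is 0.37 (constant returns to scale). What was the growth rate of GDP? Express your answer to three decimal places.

GDP growth was 3.365%.

Labor's share = 1 − 0.37 = 0.63.
Physical capital: 0.37 × (-1.1) = -0.407 pp.
Hours worked: 0.63 × 4.4 = 2.772 pp.
Output growth = 1 + 2.365 = 3.365%.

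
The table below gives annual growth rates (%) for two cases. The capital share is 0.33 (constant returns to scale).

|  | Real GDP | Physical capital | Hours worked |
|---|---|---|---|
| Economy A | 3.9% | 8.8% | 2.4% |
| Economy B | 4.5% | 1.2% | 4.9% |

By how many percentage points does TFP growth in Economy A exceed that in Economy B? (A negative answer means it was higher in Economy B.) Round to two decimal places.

-1.43 percentage points

Labor's share = 1 − 0.33 = 0.67.
Economy A: TFP = 3.9 − 2.904 − 1.608 = -0.612%.
Economy B: TFP = 4.5 − 0.396 − 3.283 = 0.821%.
Difference = -0.612 − (0.821) = -1.433 pp.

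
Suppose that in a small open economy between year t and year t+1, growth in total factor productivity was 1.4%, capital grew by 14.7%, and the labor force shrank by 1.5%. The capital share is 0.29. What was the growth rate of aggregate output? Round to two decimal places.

4.60%

Labor's share = 1 − 0.29 = 0.71.
Capital: 0.29 × 14.7 = 4.263 pp.
The labor force: 0.71 × (-1.5) = -1.065 pp.
Output growth = 1.4 + 3.198 = 4.598%.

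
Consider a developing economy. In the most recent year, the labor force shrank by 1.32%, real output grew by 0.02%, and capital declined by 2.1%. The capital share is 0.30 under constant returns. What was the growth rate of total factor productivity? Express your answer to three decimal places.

Labor's share = 1 − 0.3 = 0.7.
Capital: 0.3 × (-2.1) = -0.63 pp.
The labor force: 0.7 × (-1.32) = -0.924 pp.
TFP growth = 0.02 + 1.554 = 1.574%.

1.574%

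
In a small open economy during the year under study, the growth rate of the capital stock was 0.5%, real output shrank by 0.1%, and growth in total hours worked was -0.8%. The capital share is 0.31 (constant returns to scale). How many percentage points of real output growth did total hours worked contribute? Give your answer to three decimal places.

Labor's share = 1 − 0.31 = 0.69.
Contribution = share × growth = 0.69 × (-0.8) = -0.552 pp.

-0.552 pp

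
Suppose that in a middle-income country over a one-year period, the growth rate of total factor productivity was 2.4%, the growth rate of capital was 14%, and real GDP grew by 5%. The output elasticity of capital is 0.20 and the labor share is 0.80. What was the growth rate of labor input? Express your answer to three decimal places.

-0.250%

Labor's share = 1 − 0.2 = 0.8.
gY = gA + 0.2×14 + 0.8×g.
0.8×g = 5 − 2.4 − 2.8 = -0.2.
g = -0.2 / 0.8 = -0.25%.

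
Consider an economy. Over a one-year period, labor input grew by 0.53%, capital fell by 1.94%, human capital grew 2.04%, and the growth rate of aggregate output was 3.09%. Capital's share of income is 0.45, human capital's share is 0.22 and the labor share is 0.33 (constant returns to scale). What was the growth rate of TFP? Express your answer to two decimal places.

TFP growth was 3.34%.

Labor's share = 1 − 0.45 − 0.22 = 0.33.
Capital: 0.45 × (-1.94) = -0.873 pp.
Human capital: 0.22 × 2.04 = 0.4488 pp.
Labor input: 0.33 × 0.53 = 0.1749 pp.
TFP growth = 3.09 + 0.2493 = 3.3393%.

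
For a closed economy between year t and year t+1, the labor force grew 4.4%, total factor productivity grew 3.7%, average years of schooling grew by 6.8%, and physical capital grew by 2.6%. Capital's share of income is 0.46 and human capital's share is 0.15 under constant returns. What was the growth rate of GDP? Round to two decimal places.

GDP growth was 7.63%.

Labor's share = 1 − 0.46 − 0.15 = 0.39.
Physical capital: 0.46 × 2.6 = 1.196 pp.
Average years of schooling: 0.15 × 6.8 = 1.02 pp.
The labor force: 0.39 × 4.4 = 1.716 pp.
Output growth = 3.7 + 3.932 = 7.632%.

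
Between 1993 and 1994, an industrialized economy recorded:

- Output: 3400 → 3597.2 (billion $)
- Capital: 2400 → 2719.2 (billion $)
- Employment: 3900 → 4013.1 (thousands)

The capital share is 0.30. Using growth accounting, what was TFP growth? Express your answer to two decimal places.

-0.22%

Output growth = (3597.2 − 3400) / 3400 = 5.8%.
Capital growth = (2719.2 − 2400) / 2400 = 13.3%.
Employment growth = (4013.1 − 3900) / 3900 = 2.9%.
Labor's share = 1 − 0.3 = 0.7.
Capital: 0.3 × 13.3 = 3.99 pp.
Employment: 0.7 × 2.9 = 2.03 pp.
TFP growth = 5.8 − 6.02 = -0.22%.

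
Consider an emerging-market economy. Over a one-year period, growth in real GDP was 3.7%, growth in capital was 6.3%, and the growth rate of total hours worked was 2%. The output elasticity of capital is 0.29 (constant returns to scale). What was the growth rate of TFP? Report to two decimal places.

Labor's share = 1 − 0.29 = 0.71.
Capital: 0.29 × 6.3 = 1.827 pp.
Total hours worked: 0.71 × 2 = 1.42 pp.
TFP growth = 3.7 − 3.247 = 0.453%.

0.45%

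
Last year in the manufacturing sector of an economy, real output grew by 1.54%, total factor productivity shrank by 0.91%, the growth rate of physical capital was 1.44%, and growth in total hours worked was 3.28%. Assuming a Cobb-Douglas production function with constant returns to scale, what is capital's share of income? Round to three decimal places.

Capital's share of income is 0.451.

gY = gA + α·gK + (1−α)·gL, so gY − gA − gL = α(gK − gL).
1.54 + 0.91 − 3.28 = α × (1.44 − 3.28).
-0.83 = -1.84 α, so α = 0.45109.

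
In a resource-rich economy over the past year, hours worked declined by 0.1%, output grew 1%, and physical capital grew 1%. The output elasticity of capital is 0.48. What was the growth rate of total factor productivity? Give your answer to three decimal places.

Labor's share = 1 − 0.48 = 0.52.
Physical capital: 0.48 × 1 = 0.48 pp.
Hours worked: 0.52 × (-0.1) = -0.052 pp.
TFP growth = 1 − 0.428 = 0.572%.

Total factor productivity grew 0.572%.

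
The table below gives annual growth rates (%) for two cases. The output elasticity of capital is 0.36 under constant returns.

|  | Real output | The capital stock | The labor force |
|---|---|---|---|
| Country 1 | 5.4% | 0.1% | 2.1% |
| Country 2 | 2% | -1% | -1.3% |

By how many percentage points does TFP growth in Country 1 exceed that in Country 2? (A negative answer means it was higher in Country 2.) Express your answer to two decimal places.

Labor's share = 1 − 0.36 = 0.64.
Country 1: TFP = 5.4 − 0.036 − 1.344 = 4.02%.
Country 2: TFP = 2 + 0.36 + 0.832 = 3.192%.
Difference = 4.02 − (3.192) = 0.828 pp.

0.83 percentage points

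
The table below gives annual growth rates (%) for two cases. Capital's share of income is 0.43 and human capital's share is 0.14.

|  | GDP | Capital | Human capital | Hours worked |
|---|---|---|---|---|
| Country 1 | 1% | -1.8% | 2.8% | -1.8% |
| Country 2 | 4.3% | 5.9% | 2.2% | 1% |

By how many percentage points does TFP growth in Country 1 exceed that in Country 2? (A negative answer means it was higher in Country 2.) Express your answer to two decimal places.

Labor's share = 1 − 0.43 − 0.14 = 0.43.
Country 1: TFP = 1 + 0.774 − 0.392 + 0.774 = 2.156%.
Country 2: TFP = 4.3 − 2.537 − 0.308 − 0.43 = 1.025%.
Difference = 2.156 − (1.025) = 1.131 pp.

1.13 percentage points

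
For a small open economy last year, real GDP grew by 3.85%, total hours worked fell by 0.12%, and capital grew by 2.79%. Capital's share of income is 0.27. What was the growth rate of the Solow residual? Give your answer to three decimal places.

Labor's share = 1 − 0.27 = 0.73.
Capital: 0.27 × 2.79 = 0.7533 pp.
Total hours worked: 0.73 × (-0.12) = -0.0876 pp.
TFP growth = 3.85 − 0.6657 = 3.1843%.

The Solow residual grew 3.184%.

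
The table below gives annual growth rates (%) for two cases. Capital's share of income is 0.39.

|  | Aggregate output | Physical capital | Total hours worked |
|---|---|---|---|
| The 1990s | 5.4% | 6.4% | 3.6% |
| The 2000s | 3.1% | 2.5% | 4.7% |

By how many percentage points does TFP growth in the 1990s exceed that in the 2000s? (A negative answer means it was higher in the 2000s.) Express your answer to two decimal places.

1.45 percentage points

Labor's share = 1 − 0.39 = 0.61.
The 1990s: TFP = 5.4 − 2.496 − 2.196 = 0.708%.
The 2000s: TFP = 3.1 − 0.975 − 2.867 = -0.742%.
Difference = 0.708 − (-0.742) = 1.45 pp.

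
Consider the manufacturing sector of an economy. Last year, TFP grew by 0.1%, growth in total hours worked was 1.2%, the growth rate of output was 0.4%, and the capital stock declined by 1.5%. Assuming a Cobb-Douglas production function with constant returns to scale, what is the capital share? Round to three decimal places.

gY = gA + α·gK + (1−α)·gL, so gY − gA − gL = α(gK − gL).
0.4 − 0.1 − 1.2 = α × (-1.5 − 1.2).
-0.9 = -2.7 α, so α = 0.33333.

The capital share is 0.333.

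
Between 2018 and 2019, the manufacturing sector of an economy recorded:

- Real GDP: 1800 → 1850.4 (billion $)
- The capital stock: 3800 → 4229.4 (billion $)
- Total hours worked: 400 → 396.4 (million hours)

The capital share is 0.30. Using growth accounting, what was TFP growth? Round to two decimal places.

0.04%

Real GDP growth = (1850.4 − 1800) / 1800 = 2.8%.
The capital stock growth = (4229.4 − 3800) / 3800 = 11.3%.
Total hours worked growth = (396.4 − 400) / 400 = -0.9%.
Labor's share = 1 − 0.3 = 0.7.
The capital stock: 0.3 × 11.3 = 3.39 pp.
Total hours worked: 0.7 × (-0.9) = -0.63 pp.
TFP growth = 2.8 − 2.76 = 0.04%.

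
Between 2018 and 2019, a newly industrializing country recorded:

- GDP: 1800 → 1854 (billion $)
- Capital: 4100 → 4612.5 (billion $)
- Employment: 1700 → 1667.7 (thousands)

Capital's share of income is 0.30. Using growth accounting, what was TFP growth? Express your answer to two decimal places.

GDP growth = (1854 − 1800) / 1800 = 3%.
Capital growth = (4612.5 − 4100) / 4100 = 12.5%.
Employment growth = (1667.7 − 1700) / 1700 = -1.9%.
Labor's share = 1 − 0.3 = 0.7.
Capital: 0.3 × 12.5 = 3.75 pp.
Employment: 0.7 × (-1.9) = -1.33 pp.
TFP growth = 3 − 2.42 = 0.58%.

TFP grew 0.58%.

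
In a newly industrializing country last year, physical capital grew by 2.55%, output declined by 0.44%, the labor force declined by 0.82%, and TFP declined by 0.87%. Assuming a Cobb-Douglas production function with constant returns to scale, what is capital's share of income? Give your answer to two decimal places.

α = 0.37

gY = gA + α·gK + (1−α)·gL, so gY − gA − gL = α(gK − gL).
-0.44 + 0.87 + 0.82 = α × (2.55 − (-0.82)).
1.25 = 3.37 α, so α = 0.3709.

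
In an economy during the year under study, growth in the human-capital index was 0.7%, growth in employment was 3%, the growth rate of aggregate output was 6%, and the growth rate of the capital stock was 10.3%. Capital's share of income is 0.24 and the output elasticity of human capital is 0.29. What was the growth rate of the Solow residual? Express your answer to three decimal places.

Labor's share = 1 − 0.24 − 0.29 = 0.47.
The capital stock: 0.24 × 10.3 = 2.472 pp.
The human-capital index: 0.29 × 0.7 = 0.203 pp.
Employment: 0.47 × 3 = 1.41 pp.
TFP growth = 6 − 4.085 = 1.915%.

The Solow residual growth was 1.915%.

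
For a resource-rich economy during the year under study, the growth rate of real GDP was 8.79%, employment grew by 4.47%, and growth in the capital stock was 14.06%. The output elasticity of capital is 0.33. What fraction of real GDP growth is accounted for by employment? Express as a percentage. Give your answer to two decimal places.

Employment accounted for 34.07% of growth.

Labor's share = 1 − 0.33 = 0.67.
Employment contributed 0.67 × 4.47 = 2.9949 pp.
Share of growth = 2.9949 / 8.79 × 100 = 34.0717%.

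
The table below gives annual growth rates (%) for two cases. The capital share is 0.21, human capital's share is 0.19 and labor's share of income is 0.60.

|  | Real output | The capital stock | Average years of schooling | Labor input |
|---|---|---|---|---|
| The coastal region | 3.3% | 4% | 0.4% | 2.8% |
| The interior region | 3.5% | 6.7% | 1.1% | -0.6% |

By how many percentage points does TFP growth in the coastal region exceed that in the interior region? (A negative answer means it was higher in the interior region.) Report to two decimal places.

Labor's share = 1 − 0.21 − 0.19 = 0.6.
The coastal region: TFP = 3.3 − 0.84 − 0.076 − 1.68 = 0.704%.
The interior region: TFP = 3.5 − 1.407 − 0.209 + 0.36 = 2.244%.
Difference = 0.704 − (2.244) = -1.54 pp.

-1.54 percentage points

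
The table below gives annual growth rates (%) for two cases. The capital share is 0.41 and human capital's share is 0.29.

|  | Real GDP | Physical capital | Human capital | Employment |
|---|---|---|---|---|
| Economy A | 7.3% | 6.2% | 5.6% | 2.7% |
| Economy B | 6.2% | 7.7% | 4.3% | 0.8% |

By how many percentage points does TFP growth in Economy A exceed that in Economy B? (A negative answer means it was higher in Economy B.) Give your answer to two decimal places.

Labor's share = 1 − 0.41 − 0.29 = 0.3.
Economy A: TFP = 7.3 − 2.542 − 1.624 − 0.81 = 2.324%.
Economy B: TFP = 6.2 − 3.157 − 1.247 − 0.24 = 1.556%.
Difference = 2.324 − (1.556) = 0.768 pp.

0.77 percentage points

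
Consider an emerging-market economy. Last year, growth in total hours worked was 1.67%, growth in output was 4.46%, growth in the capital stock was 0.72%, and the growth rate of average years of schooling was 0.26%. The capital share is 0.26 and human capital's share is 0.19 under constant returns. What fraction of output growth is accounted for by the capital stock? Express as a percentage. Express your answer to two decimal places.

The capital stock accounted for 4.20% of growth.

The capital stock contributed 0.26 × 0.72 = 0.1872 pp.
Share of growth = 0.1872 / 4.46 × 100 = 4.1973%.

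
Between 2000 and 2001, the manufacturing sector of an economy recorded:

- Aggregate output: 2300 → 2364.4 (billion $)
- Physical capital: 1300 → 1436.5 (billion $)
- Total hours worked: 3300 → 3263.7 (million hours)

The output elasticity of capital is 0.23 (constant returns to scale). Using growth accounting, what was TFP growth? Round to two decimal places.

Aggregate output growth = (2364.4 − 2300) / 2300 = 2.8%.
Physical capital growth = (1436.5 − 1300) / 1300 = 10.5%.
Total hours worked growth = (3263.7 − 3300) / 3300 = -1.1%.
Labor's share = 1 − 0.23 = 0.77.
Physical capital: 0.23 × 10.5 = 2.415 pp.
Total hours worked: 0.77 × (-1.1) = -0.847 pp.
TFP growth = 2.8 − 1.568 = 1.232%.

1.23%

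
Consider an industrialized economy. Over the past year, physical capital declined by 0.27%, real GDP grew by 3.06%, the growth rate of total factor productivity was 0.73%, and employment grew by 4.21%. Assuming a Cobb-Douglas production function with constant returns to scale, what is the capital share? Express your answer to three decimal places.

gY = gA + α·gK + (1−α)·gL, so gY − gA − gL = α(gK − gL).
3.06 − 0.73 − 4.21 = α × (-0.27 − 4.21).
-1.88 = -4.48 α, so α = 0.41964.

0.420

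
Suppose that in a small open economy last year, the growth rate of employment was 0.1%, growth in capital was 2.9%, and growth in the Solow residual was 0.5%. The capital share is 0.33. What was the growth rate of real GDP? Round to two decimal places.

Real GDP growth was 1.52%.

Labor's share = 1 − 0.33 = 0.67.
Capital: 0.33 × 2.9 = 0.957 pp.
Employment: 0.67 × 0.1 = 0.067 pp.
Output growth = 0.5 + 1.024 = 1.524%.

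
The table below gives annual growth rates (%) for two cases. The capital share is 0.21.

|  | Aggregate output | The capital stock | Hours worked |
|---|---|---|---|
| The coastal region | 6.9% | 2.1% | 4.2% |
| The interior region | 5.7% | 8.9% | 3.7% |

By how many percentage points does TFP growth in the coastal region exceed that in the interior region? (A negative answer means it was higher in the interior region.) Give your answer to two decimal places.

Labor's share = 1 − 0.21 = 0.79.
The coastal region: TFP = 6.9 − 0.441 − 3.318 = 3.141%.
The interior region: TFP = 5.7 − 1.869 − 2.923 = 0.908%.
Difference = 3.141 − (0.908) = 2.233 pp.

2.23 percentage points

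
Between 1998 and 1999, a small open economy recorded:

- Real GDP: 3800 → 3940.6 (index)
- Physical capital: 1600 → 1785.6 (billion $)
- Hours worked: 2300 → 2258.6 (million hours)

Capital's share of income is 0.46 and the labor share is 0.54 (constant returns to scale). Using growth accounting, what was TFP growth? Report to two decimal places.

-0.66%

Real GDP growth = (3940.6 − 3800) / 3800 = 3.7%.
Physical capital growth = (1785.6 − 1600) / 1600 = 11.6%.
Hours worked growth = (2258.6 − 2300) / 2300 = -1.8%.
Labor's share = 1 − 0.46 = 0.54.
Physical capital: 0.46 × 11.6 = 5.336 pp.
Hours worked: 0.54 × (-1.8) = -0.972 pp.
TFP growth = 3.7 − 4.364 = -0.664%.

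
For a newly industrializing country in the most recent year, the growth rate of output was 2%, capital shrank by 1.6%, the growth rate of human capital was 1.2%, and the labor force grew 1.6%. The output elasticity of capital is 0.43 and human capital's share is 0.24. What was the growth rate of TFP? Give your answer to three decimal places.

Labor's share = 1 − 0.43 − 0.24 = 0.33.
Capital: 0.43 × (-1.6) = -0.688 pp.
Human capital: 0.24 × 1.2 = 0.288 pp.
The labor force: 0.33 × 1.6 = 0.528 pp.
TFP growth = 2 − 0.128 = 1.872%.

TFP grew 1.872%.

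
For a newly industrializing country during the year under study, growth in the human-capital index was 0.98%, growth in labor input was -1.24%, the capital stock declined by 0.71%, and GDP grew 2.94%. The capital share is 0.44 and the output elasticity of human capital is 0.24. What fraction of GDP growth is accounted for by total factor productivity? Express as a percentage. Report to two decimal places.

116.12%

Labor's share = 1 − 0.44 − 0.24 = 0.32.
The capital stock: 0.44 × (-0.71) = -0.3124 pp.
The human-capital index: 0.24 × 0.98 = 0.2352 pp.
Labor input: 0.32 × (-1.24) = -0.3968 pp.
TFP growth = 2.94 + 0.474 = 3.414%.
TFP share of growth = 3.414 / 2.94 × 100 = 116.1224%.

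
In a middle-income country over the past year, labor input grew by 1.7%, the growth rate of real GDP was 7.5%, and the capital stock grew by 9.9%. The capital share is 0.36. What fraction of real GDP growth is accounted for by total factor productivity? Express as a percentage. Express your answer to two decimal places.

Total factor productivity accounted for 37.97% of growth.

Labor's share = 1 − 0.36 = 0.64.
The capital stock: 0.36 × 9.9 = 3.564 pp.
Labor input: 0.64 × 1.7 = 1.088 pp.
TFP growth = 7.5 − 4.652 = 2.848%.
TFP share of growth = 2.848 / 7.5 × 100 = 37.9733%.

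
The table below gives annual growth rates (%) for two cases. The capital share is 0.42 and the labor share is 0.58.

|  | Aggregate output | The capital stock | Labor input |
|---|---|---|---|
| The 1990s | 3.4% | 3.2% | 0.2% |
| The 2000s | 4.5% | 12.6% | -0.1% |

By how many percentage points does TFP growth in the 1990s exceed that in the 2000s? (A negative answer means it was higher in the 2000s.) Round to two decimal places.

Labor's share = 1 − 0.42 = 0.58.
The 1990s: TFP = 3.4 − 1.344 − 0.116 = 1.94%.
The 2000s: TFP = 4.5 − 5.292 + 0.058 = -0.734%.
Difference = 1.94 − (-0.734) = 2.674 pp.

2.67 percentage points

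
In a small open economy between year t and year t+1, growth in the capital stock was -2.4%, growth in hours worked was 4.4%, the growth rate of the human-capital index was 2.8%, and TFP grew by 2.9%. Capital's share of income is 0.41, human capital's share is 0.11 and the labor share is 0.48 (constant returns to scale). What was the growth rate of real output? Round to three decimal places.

4.336%

Labor's share = 1 − 0.41 − 0.11 = 0.48.
The capital stock: 0.41 × (-2.4) = -0.984 pp.
The human-capital index: 0.11 × 2.8 = 0.308 pp.
Hours worked: 0.48 × 4.4 = 2.112 pp.
Output growth = 2.9 + 1.436 = 4.336%.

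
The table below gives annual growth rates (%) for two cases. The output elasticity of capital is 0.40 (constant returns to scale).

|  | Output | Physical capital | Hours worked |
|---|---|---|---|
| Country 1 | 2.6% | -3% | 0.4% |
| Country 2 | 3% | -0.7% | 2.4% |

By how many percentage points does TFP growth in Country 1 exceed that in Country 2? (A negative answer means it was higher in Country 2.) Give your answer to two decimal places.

Labor's share = 1 − 0.4 = 0.6.
Country 1: TFP = 2.6 + 1.2 − 0.24 = 3.56%.
Country 2: TFP = 3 + 0.28 − 1.44 = 1.84%.
Difference = 3.56 − (1.84) = 1.72 pp.

1.72 percentage points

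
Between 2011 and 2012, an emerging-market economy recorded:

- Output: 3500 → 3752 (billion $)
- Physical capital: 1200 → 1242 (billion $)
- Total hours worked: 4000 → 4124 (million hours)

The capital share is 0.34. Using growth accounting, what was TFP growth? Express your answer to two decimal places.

Output growth = (3752 − 3500) / 3500 = 7.2%.
Physical capital growth = (1242 − 1200) / 1200 = 3.5%.
Total hours worked growth = (4124 − 4000) / 4000 = 3.1%.
Labor's share = 1 − 0.34 = 0.66.
Physical capital: 0.34 × 3.5 = 1.19 pp.
Total hours worked: 0.66 × 3.1 = 2.046 pp.
TFP growth = 7.2 − 3.236 = 3.964%.

TFP growth was 3.96%.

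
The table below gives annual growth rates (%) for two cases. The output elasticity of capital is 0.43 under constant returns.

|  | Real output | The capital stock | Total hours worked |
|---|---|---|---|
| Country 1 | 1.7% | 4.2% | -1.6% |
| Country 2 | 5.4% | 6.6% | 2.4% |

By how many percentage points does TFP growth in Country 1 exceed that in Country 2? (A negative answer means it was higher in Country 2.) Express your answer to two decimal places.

Labor's share = 1 − 0.43 = 0.57.
Country 1: TFP = 1.7 − 1.806 + 0.912 = 0.806%.
Country 2: TFP = 5.4 − 2.838 − 1.368 = 1.194%.
Difference = 0.806 − (1.194) = -0.388 pp.

-0.39 percentage points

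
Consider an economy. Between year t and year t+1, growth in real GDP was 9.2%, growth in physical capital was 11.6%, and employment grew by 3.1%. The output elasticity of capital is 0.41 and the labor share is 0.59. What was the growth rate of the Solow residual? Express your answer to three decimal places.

Labor's share = 1 − 0.41 = 0.59.
Physical capital: 0.41 × 11.6 = 4.756 pp.
Employment: 0.59 × 3.1 = 1.829 pp.
TFP growth = 9.2 − 6.585 = 2.615%.

The Solow residual growth was 2.615%.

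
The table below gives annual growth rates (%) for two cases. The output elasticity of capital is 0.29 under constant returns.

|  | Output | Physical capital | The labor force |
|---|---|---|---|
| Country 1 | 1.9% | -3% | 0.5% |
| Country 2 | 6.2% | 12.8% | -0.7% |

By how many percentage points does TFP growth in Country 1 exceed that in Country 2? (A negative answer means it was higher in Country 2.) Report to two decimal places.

Labor's share = 1 − 0.29 = 0.71.
Country 1: TFP = 1.9 + 0.87 − 0.355 = 2.415%.
Country 2: TFP = 6.2 − 3.712 + 0.497 = 2.985%.
Difference = 2.415 − (2.985) = -0.57 pp.

-0.57 percentage points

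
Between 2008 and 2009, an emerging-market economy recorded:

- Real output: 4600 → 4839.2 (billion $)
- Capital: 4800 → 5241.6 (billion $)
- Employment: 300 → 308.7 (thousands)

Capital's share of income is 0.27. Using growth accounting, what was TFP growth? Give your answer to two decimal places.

0.60%

Real output growth = (4839.2 − 4600) / 4600 = 5.2%.
Capital growth = (5241.6 − 4800) / 4800 = 9.2%.
Employment growth = (308.7 − 300) / 300 = 2.9%.
Labor's share = 1 − 0.27 = 0.73.
Capital: 0.27 × 9.2 = 2.484 pp.
Employment: 0.73 × 2.9 = 2.117 pp.
TFP growth = 5.2 − 4.601 = 0.599%.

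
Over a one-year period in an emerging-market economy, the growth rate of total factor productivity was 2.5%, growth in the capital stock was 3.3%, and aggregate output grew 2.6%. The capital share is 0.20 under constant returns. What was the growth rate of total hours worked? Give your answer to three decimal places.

Labor's share = 1 − 0.2 = 0.8.
gY = gA + 0.2×3.3 + 0.8×g.
0.8×g = 2.6 − 2.5 − 0.66 = -0.56.
g = -0.56 / 0.8 = -0.7%.

-0.700%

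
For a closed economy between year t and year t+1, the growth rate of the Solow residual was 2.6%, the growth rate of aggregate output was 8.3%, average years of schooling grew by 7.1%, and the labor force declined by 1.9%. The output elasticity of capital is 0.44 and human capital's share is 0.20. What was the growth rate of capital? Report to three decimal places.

11.282%

Labor's share = 1 − 0.44 − 0.2 = 0.36.
gY = gA + 0.2×7.1 + 0.36×(-1.9) + 0.44×g.
0.44×g = 8.3 − 2.6 − 0.736 = 4.964.
g = 4.964 / 0.44 = 11.28182%.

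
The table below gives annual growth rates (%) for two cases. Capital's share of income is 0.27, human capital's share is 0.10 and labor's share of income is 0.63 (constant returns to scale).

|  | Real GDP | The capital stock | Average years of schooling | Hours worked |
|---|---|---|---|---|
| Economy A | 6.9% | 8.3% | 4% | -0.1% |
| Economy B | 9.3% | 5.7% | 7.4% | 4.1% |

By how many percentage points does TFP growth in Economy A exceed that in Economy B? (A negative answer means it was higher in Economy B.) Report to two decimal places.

-0.12 percentage points

Labor's share = 1 − 0.27 − 0.1 = 0.63.
Economy A: TFP = 6.9 − 2.241 − 0.4 + 0.063 = 4.322%.
Economy B: TFP = 9.3 − 1.539 − 0.74 − 2.583 = 4.438%.
Difference = 4.322 − (4.438) = -0.116 pp.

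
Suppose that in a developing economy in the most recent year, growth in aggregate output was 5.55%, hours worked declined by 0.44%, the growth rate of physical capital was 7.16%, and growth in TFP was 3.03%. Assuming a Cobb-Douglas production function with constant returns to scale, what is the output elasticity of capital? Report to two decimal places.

gY = gA + α·gK + (1−α)·gL, so gY − gA − gL = α(gK − gL).
5.55 − 3.03 + 0.44 = α × (7.16 − (-0.44)).
2.96 = 7.6 α, so α = 0.3895.

α = 0.39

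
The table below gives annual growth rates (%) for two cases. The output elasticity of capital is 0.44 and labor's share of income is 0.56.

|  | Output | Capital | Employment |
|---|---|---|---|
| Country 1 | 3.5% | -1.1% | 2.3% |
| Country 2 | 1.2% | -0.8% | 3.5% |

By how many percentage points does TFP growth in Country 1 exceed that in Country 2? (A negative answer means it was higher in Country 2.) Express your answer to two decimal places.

3.10 percentage points

Labor's share = 1 − 0.44 = 0.56.
Country 1: TFP = 3.5 + 0.484 − 1.288 = 2.696%.
Country 2: TFP = 1.2 + 0.352 − 1.96 = -0.408%.
Difference = 2.696 − (-0.408) = 3.104 pp.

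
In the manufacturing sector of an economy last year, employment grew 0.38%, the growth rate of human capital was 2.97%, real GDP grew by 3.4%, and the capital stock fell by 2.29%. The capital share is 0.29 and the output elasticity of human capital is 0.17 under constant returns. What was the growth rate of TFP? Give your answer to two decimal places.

Labor's share = 1 − 0.29 − 0.17 = 0.54.
The capital stock: 0.29 × (-2.29) = -0.6641 pp.
Human capital: 0.17 × 2.97 = 0.5049 pp.
Employment: 0.54 × 0.38 = 0.2052 pp.
TFP growth = 3.4 − 0.046 = 3.354%.

3.35%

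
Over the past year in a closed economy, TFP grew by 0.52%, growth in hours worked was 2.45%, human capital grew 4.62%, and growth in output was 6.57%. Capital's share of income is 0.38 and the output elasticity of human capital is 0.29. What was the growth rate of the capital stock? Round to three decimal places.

The capital stock grew 10.268%.

Labor's share = 1 − 0.38 − 0.29 = 0.33.
gY = gA + 0.29×4.62 + 0.33×2.45 + 0.38×g.
0.38×g = 6.57 − 0.52 − 2.1483 = 3.9017.
g = 3.9017 / 0.38 = 10.26763%.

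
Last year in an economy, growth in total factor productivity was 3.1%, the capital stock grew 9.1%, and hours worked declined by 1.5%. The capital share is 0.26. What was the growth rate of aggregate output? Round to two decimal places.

Labor's share = 1 − 0.26 = 0.74.
The capital stock: 0.26 × 9.1 = 2.366 pp.
Hours worked: 0.74 × (-1.5) = -1.11 pp.
Output growth = 3.1 + 1.256 = 4.356%.

4.36%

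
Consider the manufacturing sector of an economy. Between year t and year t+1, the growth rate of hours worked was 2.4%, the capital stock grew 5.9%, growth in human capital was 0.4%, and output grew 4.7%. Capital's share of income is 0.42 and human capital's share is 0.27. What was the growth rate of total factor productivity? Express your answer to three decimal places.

1.370%

Labor's share = 1 − 0.42 − 0.27 = 0.31.
The capital stock: 0.42 × 5.9 = 2.478 pp.
Human capital: 0.27 × 0.4 = 0.108 pp.
Hours worked: 0.31 × 2.4 = 0.744 pp.
TFP growth = 4.7 − 3.33 = 1.37%.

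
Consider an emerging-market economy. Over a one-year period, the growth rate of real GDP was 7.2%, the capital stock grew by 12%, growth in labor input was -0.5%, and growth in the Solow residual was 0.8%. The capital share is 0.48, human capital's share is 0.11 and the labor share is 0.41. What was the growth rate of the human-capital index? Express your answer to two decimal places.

Labor's share = 1 − 0.48 − 0.11 = 0.41.
gY = gA + 0.48×12 + 0.41×(-0.5) + 0.11×g.
0.11×g = 7.2 − 0.8 − 5.555 = 0.845.
g = 0.845 / 0.11 = 7.6818%.

7.68%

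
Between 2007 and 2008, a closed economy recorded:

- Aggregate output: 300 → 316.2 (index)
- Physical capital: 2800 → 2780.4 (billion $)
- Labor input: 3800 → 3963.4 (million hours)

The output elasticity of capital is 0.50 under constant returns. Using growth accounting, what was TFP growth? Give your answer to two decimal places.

3.60%

Aggregate output growth = (316.2 − 300) / 300 = 5.4%.
Physical capital growth = (2780.4 − 2800) / 2800 = -0.7%.
Labor input growth = (3963.4 − 3800) / 3800 = 4.3%.
Labor's share = 1 − 0.5 = 0.5.
Physical capital: 0.5 × (-0.7) = -0.35 pp.
Labor input: 0.5 × 4.3 = 2.15 pp.
TFP growth = 5.4 − 1.8 = 3.6%.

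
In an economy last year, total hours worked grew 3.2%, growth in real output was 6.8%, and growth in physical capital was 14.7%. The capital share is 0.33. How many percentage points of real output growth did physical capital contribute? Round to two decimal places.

4.85 pp

Contribution = share × growth = 0.33 × 14.7 = 4.851 pp.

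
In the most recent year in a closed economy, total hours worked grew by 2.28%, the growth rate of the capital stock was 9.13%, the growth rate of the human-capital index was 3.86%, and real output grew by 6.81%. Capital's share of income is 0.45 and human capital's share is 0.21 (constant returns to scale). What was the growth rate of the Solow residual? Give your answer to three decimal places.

1.116%

Labor's share = 1 − 0.45 − 0.21 = 0.34.
The capital stock: 0.45 × 9.13 = 4.1085 pp.
The human-capital index: 0.21 × 3.86 = 0.8106 pp.
Total hours worked: 0.34 × 2.28 = 0.7752 pp.
TFP growth = 6.81 − 5.6943 = 1.1157%.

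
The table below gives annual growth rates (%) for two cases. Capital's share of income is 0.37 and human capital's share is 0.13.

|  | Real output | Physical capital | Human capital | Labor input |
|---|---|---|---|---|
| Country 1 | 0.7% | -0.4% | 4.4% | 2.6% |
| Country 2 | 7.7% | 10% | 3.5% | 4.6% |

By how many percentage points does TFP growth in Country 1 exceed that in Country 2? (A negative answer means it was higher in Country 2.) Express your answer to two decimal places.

-2.27 percentage points

Labor's share = 1 − 0.37 − 0.13 = 0.5.
Country 1: TFP = 0.7 + 0.148 − 0.572 − 1.3 = -1.024%.
Country 2: TFP = 7.7 − 3.7 − 0.455 − 2.3 = 1.245%.
Difference = -1.024 − (1.245) = -2.269 pp.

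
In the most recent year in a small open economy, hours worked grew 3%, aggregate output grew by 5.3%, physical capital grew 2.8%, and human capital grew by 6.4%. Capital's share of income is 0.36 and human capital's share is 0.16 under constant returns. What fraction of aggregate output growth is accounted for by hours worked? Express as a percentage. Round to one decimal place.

Hours worked accounted for 27.2% of growth.

Labor's share = 1 − 0.36 − 0.16 = 0.48.
Hours worked contributed 0.48 × 3 = 1.44 pp.
Share of growth = 1.44 / 5.3 × 100 = 27.17%.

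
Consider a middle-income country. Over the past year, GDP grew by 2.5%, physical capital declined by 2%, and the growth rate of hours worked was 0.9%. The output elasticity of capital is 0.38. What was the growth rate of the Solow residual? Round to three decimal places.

2.702%

Labor's share = 1 − 0.38 = 0.62.
Physical capital: 0.38 × (-2) = -0.76 pp.
Hours worked: 0.62 × 0.9 = 0.558 pp.
TFP growth = 2.5 + 0.202 = 2.702%.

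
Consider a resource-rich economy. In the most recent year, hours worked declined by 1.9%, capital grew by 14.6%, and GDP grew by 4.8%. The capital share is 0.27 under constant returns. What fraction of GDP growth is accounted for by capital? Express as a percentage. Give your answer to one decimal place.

Capital accounted for 82.1% of growth.

Capital contributed 0.27 × 14.6 = 3.942 pp.
Share of growth = 3.942 / 4.8 × 100 = 82.125%.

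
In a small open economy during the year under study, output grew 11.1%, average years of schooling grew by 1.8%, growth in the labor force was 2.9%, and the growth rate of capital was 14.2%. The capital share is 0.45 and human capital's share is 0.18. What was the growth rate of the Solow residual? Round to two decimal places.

Labor's share = 1 − 0.45 − 0.18 = 0.37.
Capital: 0.45 × 14.2 = 6.39 pp.
Average years of schooling: 0.18 × 1.8 = 0.324 pp.
The labor force: 0.37 × 2.9 = 1.073 pp.
TFP growth = 11.1 − 7.787 = 3.313%.

3.31%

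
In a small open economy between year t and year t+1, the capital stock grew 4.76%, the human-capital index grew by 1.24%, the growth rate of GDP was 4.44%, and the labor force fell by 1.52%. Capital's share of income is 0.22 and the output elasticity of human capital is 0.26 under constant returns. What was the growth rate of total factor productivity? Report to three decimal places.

3.861%

Labor's share = 1 − 0.22 − 0.26 = 0.52.
The capital stock: 0.22 × 4.76 = 1.0472 pp.
The human-capital index: 0.26 × 1.24 = 0.3224 pp.
The labor force: 0.52 × (-1.52) = -0.7904 pp.
TFP growth = 4.44 − 0.5792 = 3.8608%.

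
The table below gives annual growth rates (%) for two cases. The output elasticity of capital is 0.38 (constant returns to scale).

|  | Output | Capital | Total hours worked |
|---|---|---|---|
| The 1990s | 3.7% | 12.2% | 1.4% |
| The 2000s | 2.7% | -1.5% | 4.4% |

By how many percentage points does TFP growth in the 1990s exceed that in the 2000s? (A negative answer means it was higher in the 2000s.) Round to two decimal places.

-2.35 percentage points

Labor's share = 1 − 0.38 = 0.62.
The 1990s: TFP = 3.7 − 4.636 − 0.868 = -1.804%.
The 2000s: TFP = 2.7 + 0.57 − 2.728 = 0.542%.
Difference = -1.804 − (0.542) = -2.346 pp.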